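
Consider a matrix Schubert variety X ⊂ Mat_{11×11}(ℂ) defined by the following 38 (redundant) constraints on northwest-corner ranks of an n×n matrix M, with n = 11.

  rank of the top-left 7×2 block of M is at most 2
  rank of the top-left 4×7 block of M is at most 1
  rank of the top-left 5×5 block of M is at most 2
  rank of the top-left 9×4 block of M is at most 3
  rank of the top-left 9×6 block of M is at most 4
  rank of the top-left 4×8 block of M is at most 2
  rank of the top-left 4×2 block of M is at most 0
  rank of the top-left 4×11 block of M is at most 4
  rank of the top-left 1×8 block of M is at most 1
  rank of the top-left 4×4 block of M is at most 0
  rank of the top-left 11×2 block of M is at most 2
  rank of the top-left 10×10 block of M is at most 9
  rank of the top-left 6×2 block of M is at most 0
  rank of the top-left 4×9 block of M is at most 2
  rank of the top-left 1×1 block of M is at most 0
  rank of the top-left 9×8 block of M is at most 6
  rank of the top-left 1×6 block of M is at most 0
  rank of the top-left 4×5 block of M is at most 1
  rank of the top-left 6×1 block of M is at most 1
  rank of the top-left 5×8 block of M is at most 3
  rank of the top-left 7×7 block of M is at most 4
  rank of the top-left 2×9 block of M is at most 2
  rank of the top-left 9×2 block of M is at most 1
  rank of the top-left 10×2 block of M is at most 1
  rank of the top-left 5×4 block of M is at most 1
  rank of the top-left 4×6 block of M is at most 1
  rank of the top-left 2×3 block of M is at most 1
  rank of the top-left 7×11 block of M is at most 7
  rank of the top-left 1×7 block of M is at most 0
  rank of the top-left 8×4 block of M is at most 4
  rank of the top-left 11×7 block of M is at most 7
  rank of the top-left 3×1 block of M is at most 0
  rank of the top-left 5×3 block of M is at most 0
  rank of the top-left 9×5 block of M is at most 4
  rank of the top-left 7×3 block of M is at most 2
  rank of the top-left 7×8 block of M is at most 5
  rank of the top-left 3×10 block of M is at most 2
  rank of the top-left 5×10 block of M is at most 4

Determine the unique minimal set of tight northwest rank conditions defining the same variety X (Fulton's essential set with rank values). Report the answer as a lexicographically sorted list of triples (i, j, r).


Rank table r_w(11×11) implied by the 38 constraints:

  0 0 0 0 0 0 0 1 1 1 1
  0 0 0 0 1 1 1 2 2 2 2
  0 0 0 0 1 1 1 2 2 2 3
  0 0 0 0 1 1 1 2 2 3 4
  0 0 0 1 2 2 2 3 3 4 5
  0 0 1 2 3 3 3 4 4 5 6
  1 1 2 3 4 4 4 5 5 6 7
  1 1 2 3 4 4 5 6 6 7 8
  1 1 2 3 4 4 5 6 7 8 9
  1 1 2 3 4 5 6 7 8 9 10
  1 2 3 4 5 6 7 8 9 10 11

reading off 1-entries of Δ²R: w = (8, 5, 11, 10, 4, 3, 1, 7, 9, 6, 2).

Fulton essential set (9 of the 36 Rothe cells):

[(1, 7, 0), (3, 10, 2), (4, 4, 0), (4, 7, 1), (4, 9, 2), (5, 3, 0), (6, 2, 0), (9, 6, 4), (10, 2, 1)]


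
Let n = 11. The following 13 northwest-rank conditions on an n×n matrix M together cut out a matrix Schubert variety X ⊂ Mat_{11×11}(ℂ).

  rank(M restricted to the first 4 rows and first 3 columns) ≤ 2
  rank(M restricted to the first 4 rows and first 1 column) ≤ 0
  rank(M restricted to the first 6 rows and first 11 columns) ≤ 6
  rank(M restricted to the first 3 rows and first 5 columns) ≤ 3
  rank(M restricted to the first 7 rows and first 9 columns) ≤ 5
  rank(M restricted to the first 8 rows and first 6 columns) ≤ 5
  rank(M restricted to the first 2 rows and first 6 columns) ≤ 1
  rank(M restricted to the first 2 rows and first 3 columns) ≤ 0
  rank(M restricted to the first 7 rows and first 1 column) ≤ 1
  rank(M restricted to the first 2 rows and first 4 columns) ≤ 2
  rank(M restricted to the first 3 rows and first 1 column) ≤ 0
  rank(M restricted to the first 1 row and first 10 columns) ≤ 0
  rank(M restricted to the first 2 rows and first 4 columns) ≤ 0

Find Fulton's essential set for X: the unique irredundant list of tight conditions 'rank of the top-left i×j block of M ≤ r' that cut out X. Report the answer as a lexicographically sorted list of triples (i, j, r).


Rank table r_w(11×11) implied by the 13 constraints:

  i=1: 0  0  0  0  0  0  0  0  0  0  1
  i=2: 0  0  0  0  1  1  1  1  1  1  2
  i=3: 0  1  1  1  2  2  2  2  2  2  3
  i=4: 0  1  2  2  3  3  3  3  3  3  4
  i=5: 1  2  3  3  4  4  4  4  4  4  5
  i=6: 1  2  3  4  5  5  5  5  5  5  6
  i=7: 1  2  3  4  5  5  5  5  5  6  7
  i=8: 1  2  3  4  5  5  6  6  6  7  8
  i=9: 1  2  3  4  5  6  7  7  7  8  9
  i=10: 1  2  3  4  5  6  7  8  8  9  10
  i=11: 1  2  3  4  5  6  7  8  9  10  11

hence w(1..11) = (11, 5, 2, 3, 1, 4, 10, 7, 6, 8, 9).

ℓ(w)=21; the 5 essential cells (i,j,r):

[(1, 10, 0), (2, 4, 0), (4, 1, 0), (7, 9, 5), (8, 6, 5)]


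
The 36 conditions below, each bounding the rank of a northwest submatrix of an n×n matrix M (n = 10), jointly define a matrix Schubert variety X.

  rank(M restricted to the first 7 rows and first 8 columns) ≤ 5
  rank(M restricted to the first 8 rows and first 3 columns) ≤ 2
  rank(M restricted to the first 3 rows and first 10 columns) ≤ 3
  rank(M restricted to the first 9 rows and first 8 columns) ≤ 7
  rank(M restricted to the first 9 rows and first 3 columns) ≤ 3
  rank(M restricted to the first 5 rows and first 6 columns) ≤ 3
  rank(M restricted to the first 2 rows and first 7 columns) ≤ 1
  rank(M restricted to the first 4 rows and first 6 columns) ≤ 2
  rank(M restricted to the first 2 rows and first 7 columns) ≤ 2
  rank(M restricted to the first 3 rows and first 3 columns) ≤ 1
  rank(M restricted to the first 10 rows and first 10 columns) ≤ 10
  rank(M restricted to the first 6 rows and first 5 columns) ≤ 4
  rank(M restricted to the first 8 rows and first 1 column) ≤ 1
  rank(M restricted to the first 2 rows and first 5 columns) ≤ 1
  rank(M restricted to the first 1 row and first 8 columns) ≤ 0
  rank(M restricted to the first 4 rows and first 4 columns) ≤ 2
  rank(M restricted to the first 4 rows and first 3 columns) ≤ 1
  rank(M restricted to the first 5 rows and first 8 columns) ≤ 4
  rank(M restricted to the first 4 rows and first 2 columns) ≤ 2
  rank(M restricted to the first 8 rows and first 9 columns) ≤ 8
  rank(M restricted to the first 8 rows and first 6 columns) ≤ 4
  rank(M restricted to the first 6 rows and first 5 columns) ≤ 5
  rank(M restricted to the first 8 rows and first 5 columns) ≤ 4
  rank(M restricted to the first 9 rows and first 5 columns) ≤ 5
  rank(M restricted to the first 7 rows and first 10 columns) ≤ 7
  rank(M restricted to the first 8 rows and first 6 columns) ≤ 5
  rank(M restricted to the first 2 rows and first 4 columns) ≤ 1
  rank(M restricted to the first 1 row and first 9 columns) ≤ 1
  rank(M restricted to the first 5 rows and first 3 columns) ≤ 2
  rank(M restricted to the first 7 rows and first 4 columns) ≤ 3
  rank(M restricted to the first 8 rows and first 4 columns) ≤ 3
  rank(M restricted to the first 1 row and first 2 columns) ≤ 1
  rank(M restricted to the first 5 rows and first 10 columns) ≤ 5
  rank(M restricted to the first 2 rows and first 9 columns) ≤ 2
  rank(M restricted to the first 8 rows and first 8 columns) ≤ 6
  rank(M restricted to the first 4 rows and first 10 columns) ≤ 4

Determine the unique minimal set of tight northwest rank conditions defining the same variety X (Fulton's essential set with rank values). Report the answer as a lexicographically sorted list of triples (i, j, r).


The tightest implied rank at each (i,j), from the 36 conditions:

  i=1: 0 | 0 | 0 | 0 | 0 | 0 | 0 | 0 | 1 | 1
  i=2: 1 | 1 | 1 | 1 | 1 | 1 | 1 | 1 | 2 | 2
  i=3: 1 | 1 | 1 | 2 | 2 | 2 | 2 | 2 | 3 | 3
  i=4: 1 | 1 | 1 | 2 | 2 | 2 | 3 | 3 | 4 | 4
  i=5: 1 | 2 | 2 | 3 | 3 | 3 | 4 | 4 | 5 | 5
  i=6: 1 | 2 | 2 | 3 | 4 | 4 | 5 | 5 | 6 | 6
  i=7: 1 | 2 | 2 | 3 | 4 | 4 | 5 | 5 | 6 | 7
  i=8: 1 | 2 | 2 | 3 | 4 | 4 | 5 | 6 | 7 | 8
  i=9: 1 | 2 | 3 | 4 | 5 | 5 | 6 | 7 | 8 | 9
  i=10: 1 | 2 | 3 | 4 | 5 | 6 | 7 | 8 | 9 | 10

second differences of R give the permutation w = (9, 1, 4, 7, 2, 5, 10, 8, 3, 6).

6 SE-corners of the 20-cell Rothe diagram give Ess(w):

[(1, 8, 0), (4, 3, 1), (4, 6, 2), (7, 8, 5), (8, 3, 2), (8, 6, 4)]


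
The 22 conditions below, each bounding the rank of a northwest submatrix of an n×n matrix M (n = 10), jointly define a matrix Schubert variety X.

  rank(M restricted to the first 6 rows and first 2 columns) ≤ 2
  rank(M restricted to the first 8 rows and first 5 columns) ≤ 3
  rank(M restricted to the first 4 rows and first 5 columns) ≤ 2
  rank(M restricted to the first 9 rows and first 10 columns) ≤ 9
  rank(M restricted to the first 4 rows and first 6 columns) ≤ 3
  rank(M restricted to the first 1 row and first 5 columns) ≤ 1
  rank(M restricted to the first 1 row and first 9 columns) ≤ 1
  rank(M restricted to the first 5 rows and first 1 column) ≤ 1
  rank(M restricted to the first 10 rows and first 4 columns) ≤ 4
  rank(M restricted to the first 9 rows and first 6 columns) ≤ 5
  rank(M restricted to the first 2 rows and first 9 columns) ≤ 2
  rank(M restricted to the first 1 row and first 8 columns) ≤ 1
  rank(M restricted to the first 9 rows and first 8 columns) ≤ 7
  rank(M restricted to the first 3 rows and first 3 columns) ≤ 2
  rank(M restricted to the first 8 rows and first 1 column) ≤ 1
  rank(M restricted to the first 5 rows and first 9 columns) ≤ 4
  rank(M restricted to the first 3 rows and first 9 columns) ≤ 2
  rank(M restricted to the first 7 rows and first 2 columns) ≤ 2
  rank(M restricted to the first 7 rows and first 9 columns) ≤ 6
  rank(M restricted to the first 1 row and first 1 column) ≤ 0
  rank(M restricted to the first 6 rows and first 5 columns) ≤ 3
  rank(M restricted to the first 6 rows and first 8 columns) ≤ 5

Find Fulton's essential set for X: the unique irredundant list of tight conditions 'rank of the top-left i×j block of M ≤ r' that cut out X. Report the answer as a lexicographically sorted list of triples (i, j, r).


Recovering R(i,j) via the rank-extension bound from the 22 conditions:

  R[1]: 0 1 1 1 1 1 1 1 1 1
  R[2]: 1 2 2 2 2 2 2 2 2 2
  R[3]: 1 2 2 2 2 2 2 2 2 3
  R[4]: 1 2 2 2 2 3 3 3 3 4
  R[5]: 1 2 3 3 3 4 4 4 4 5
  R[6]: 1 2 3 3 3 4 5 5 5 6
  R[7]: 1 2 3 3 3 4 5 6 6 7
  R[8]: 1 2 3 3 3 4 5 6 7 8
  R[9]: 1 2 3 4 4 5 6 7 8 9
  R[10]: 1 2 3 4 5 6 7 8 9 10

the unique w with this rank table is (2, 1, 10, 6, 3, 7, 8, 9, 4, 5).

Fulton essential set (4 of the 17 Rothe cells):

[(1, 1, 0), (3, 9, 2), (4, 5, 2), (8, 5, 3)]


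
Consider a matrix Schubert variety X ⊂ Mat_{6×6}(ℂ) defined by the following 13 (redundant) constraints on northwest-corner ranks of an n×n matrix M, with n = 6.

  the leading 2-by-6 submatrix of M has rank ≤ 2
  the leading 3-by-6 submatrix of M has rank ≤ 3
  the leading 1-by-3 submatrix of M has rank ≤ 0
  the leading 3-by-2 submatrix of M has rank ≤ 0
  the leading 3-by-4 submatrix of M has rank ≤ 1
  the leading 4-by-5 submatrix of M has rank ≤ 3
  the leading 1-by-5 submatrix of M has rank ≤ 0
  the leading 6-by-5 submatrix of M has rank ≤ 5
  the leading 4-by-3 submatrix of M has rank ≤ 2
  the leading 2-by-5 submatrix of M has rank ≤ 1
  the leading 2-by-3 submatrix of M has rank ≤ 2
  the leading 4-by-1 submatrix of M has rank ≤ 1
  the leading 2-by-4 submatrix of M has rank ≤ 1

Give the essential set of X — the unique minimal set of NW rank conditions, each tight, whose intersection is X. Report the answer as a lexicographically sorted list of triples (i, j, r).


Propagating the 13 rank bounds to every northwest block:

  0 0 0 0 0 1
  0 0 1 1 1 2
  0 0 1 1 2 3
  1 1 2 2 3 4
  1 2 3 3 4 5
  1 2 3 4 5 6

reading off 1-entries of Δ²R: w = (6, 3, 5, 1, 2, 4).

|D(w)|=10, |Ess(w)|=3:

[(1, 5, 0), (3, 2, 0), (3, 4, 1)]


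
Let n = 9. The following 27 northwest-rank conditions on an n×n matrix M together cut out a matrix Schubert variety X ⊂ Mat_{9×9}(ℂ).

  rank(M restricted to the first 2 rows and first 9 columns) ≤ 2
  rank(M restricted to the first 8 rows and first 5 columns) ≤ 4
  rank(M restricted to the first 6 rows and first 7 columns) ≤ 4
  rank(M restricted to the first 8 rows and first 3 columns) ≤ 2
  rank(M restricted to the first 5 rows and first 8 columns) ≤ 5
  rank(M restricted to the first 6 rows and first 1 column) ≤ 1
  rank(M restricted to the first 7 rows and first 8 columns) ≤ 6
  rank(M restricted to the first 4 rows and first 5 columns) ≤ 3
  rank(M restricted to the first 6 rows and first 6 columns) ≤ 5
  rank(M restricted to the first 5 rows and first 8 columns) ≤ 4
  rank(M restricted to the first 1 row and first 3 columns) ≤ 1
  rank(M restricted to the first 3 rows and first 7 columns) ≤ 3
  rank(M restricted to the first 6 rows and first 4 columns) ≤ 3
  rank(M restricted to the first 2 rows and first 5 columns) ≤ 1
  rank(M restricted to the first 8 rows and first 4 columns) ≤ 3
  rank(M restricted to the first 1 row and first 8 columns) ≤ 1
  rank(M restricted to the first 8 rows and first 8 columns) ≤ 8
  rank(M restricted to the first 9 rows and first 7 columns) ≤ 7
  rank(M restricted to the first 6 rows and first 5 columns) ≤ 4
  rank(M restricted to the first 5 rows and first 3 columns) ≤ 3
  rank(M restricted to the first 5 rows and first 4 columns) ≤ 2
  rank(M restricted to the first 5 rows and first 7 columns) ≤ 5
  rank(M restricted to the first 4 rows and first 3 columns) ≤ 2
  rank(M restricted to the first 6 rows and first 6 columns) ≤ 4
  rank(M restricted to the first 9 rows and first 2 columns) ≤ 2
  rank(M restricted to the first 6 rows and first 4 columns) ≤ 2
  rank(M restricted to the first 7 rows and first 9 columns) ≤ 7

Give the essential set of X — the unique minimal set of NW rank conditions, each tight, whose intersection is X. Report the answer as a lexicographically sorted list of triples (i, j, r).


Propagating the 27 rank bounds to every northwest block:

  i=1: 1 | 1 | 1 | 1 | 1 | 1 | 1 | 1 | 1
  i=2: 1 | 1 | 1 | 1 | 1 | 2 | 2 | 2 | 2
  i=3: 1 | 2 | 2 | 2 | 2 | 3 | 3 | 3 | 3
  i=4: 1 | 2 | 2 | 2 | 3 | 4 | 4 | 4 | 4
  i=5: 1 | 2 | 2 | 2 | 3 | 4 | 4 | 4 | 5
  i=6: 1 | 2 | 2 | 2 | 3 | 4 | 4 | 5 | 6
  i=7: 1 | 2 | 2 | 3 | 4 | 5 | 5 | 6 | 7
  i=8: 1 | 2 | 2 | 3 | 4 | 5 | 6 | 7 | 8
  i=9: 1 | 2 | 3 | 4 | 5 | 6 | 7 | 8 | 9

reading off 1-entries of Δ²R: w = (1, 6, 2, 5, 9, 8, 4, 7, 3).

Rothe diagram D(w) (15 cells), 5 SE-corners (essential conditions):

[(2, 5, 1), (5, 8, 4), (6, 4, 2), (6, 7, 4), (8, 3, 2)]


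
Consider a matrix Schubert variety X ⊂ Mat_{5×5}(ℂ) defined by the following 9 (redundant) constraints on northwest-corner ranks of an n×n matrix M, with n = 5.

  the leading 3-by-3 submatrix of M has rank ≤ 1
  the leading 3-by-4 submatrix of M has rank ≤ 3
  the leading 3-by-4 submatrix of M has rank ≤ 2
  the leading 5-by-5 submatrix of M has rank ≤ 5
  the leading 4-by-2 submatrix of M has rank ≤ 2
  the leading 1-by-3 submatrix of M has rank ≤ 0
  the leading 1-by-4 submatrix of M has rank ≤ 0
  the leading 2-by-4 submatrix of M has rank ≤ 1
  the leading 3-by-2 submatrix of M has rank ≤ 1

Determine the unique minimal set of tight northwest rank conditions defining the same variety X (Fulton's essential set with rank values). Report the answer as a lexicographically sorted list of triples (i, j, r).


The tightest implied rank at each (i,j), from the 9 conditions:

  i=1: 0  0  0  0  1
  i=2: 1  1  1  1  2
  i=3: 1  1  1  2  3
  i=4: 1  2  2  3  4
  i=5: 1  2  3  4  5

reading off 1-entries of Δ²R: w = (5, 1, 4, 2, 3).

Fulton essential set (2 of the 6 Rothe cells):

[(1, 4, 0), (3, 3, 1)]


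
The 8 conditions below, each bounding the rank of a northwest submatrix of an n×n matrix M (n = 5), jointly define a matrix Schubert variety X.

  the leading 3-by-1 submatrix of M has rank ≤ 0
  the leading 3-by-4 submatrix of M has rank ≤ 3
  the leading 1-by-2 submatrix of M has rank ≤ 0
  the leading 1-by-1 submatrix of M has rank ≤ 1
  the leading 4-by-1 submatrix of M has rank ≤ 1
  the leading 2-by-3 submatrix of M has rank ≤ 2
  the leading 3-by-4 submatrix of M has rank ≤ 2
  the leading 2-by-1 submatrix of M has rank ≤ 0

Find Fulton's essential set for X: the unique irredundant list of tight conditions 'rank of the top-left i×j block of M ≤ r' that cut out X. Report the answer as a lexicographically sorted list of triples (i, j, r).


Rank table r_w(5×5) implied by the 8 constraints:

  row 1: 0, 0, 1, 1, 1
  row 2: 0, 1, 2, 2, 2
  row 3: 0, 1, 2, 2, 3
  row 4: 1, 2, 3, 3, 4
  row 5: 1, 2, 3, 4, 5

second differences of R give the permutation w = (3, 2, 5, 1, 4).

3 SE-corners of the 5-cell Rothe diagram give Ess(w):

[(1, 2, 0), (3, 1, 0), (3, 4, 2)]


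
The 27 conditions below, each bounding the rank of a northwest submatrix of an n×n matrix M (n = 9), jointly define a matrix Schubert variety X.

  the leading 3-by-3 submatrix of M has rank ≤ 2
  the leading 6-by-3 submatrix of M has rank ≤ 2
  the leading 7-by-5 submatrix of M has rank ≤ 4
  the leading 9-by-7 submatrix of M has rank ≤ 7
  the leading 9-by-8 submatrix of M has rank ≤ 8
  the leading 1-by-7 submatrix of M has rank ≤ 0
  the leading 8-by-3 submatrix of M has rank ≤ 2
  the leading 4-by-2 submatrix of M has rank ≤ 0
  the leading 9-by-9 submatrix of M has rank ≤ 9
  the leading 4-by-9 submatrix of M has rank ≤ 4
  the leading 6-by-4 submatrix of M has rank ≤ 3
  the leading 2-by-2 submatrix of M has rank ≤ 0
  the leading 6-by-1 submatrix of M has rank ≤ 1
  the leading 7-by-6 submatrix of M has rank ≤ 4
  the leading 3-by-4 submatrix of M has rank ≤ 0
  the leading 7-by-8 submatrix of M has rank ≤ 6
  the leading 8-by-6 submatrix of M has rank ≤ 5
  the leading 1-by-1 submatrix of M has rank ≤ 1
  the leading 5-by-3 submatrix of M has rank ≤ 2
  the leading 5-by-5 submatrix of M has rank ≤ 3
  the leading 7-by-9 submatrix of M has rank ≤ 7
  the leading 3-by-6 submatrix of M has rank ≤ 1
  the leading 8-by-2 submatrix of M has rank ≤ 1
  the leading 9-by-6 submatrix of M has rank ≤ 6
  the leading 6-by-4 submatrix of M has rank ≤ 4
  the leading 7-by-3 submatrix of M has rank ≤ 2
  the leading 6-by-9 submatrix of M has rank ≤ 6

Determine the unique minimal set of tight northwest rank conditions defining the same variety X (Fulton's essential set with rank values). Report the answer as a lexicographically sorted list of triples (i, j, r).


Rank table r_w(9×9) implied by the 27 constraints:

  row 1: 0  0  0  0  0  0  0  1  1
  row 2: 0  0  0  0  1  1  1  2  2
  row 3: 0  0  0  0  1  1  2  3  3
  row 4: 0  0  1  1  2  2  3  4  4
  row 5: 1  1  2  2  3  3  4  5  5
  row 6: 1  1  2  3  4  4  5  6  6
  row 7: 1  1  2  3  4  4  5  6  7
  row 8: 1  1  2  3  4  5  6  7  8
  row 9: 1  2  3  4  5  6  7  8  9

so w = (8, 5, 7, 3, 1, 4, 9, 6, 2).

|D(w)|=22, |Ess(w)|=6:

[(1, 7, 0), (3, 4, 0), (3, 6, 1), (4, 2, 0), (7, 6, 4), (8, 2, 1)]


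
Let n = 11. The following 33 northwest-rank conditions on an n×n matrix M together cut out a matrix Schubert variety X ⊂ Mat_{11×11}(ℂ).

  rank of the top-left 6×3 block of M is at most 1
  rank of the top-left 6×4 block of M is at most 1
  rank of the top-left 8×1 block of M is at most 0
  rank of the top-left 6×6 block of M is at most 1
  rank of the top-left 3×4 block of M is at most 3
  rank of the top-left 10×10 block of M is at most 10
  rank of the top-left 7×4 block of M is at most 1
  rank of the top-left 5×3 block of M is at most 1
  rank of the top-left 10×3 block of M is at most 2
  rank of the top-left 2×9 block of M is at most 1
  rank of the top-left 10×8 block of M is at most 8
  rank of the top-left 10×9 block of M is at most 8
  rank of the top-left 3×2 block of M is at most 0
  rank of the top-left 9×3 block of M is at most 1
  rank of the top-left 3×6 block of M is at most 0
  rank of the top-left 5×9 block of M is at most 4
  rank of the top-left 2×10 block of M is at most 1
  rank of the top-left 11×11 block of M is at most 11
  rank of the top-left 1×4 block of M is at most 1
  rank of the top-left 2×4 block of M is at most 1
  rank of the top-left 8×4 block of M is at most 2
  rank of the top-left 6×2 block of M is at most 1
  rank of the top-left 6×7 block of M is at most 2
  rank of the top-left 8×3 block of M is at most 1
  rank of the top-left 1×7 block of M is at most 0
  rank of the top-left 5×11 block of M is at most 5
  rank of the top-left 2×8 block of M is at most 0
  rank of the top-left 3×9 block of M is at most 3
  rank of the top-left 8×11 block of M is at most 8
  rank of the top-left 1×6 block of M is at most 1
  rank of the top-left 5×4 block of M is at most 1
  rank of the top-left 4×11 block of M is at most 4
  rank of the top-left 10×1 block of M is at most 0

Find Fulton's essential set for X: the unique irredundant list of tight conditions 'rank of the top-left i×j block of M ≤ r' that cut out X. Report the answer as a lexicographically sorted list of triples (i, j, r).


The tightest implied rank at each (i,j), from the 33 conditions:

  row 1: 0 0 0 0 0 0 0 0 1 1 1
  row 2: 0 0 0 0 0 0 0 0 1 1 2
  row 3: 0 0 0 0 0 0 1 1 2 2 3
  row 4: 0 1 1 1 1 1 2 2 3 3 4
  row 5: 0 1 1 1 1 1 2 3 4 4 5
  row 6: 0 1 1 1 1 1 2 3 4 5 6
  row 7: 0 1 1 1 2 2 3 4 5 6 7
  row 8: 0 1 1 2 3 3 4 5 6 7 8
  row 9: 0 1 1 2 3 4 5 6 7 8 9
  row 10: 0 1 2 3 4 5 6 7 8 9 10
  row 11: 1 2 3 4 5 6 7 8 9 10 11

so w = (9, 11, 7, 2, 8, 10, 5, 4, 6, 3, 1).

Rothe diagram D(w) (42 cells), 7 SE-corners (essential conditions):

[(2, 8, 0), (2, 10, 1), (3, 6, 0), (6, 6, 1), (7, 4, 1), (9, 3, 1), (10, 1, 0)]


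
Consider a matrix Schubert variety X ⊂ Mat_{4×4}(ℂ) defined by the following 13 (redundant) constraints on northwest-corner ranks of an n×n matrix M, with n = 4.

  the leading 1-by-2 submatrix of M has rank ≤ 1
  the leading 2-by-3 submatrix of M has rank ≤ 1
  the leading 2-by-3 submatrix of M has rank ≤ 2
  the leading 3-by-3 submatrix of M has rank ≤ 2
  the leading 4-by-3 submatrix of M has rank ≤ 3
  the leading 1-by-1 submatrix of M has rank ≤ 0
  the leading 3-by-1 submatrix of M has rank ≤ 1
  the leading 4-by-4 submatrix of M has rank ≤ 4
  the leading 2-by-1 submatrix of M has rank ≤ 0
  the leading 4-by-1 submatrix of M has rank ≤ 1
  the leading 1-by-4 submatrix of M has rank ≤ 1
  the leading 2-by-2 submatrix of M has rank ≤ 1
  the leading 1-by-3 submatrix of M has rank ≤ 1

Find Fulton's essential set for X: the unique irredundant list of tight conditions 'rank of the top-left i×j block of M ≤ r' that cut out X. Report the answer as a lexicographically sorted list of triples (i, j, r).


The tightest implied rank at each (i,j), from the 13 conditions:

  i=1: 0  1  1  1
  i=2: 0  1  1  2
  i=3: 1  2  2  3
  i=4: 1  2  3  4

so w = (2, 4, 1, 3).

|D(w)|=3, |Ess(w)|=2:

[(2, 1, 0), (2, 3, 1)]


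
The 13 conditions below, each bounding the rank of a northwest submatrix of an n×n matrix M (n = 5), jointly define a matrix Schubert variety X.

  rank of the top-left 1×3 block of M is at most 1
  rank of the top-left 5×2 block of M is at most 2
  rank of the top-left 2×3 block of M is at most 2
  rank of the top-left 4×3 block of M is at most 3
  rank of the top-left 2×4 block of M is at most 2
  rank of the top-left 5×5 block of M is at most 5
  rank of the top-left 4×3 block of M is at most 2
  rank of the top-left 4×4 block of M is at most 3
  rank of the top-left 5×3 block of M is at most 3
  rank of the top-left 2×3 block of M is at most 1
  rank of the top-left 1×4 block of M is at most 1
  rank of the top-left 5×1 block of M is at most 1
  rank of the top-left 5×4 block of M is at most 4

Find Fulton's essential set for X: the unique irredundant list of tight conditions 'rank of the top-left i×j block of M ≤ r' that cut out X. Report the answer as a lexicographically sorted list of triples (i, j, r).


Rank table r_w(5×5) implied by the 13 constraints:

  R[1]: 1 1 1 1 1
  R[2]: 1 1 1 2 2
  R[3]: 1 2 2 3 3
  R[4]: 1 2 2 3 4
  R[5]: 1 2 3 4 5

second differences of R give the permutation w = (1, 4, 2, 5, 3).

2 SE-corners of the 3-cell Rothe diagram give Ess(w):

[(2, 3, 1), (4, 3, 2)]


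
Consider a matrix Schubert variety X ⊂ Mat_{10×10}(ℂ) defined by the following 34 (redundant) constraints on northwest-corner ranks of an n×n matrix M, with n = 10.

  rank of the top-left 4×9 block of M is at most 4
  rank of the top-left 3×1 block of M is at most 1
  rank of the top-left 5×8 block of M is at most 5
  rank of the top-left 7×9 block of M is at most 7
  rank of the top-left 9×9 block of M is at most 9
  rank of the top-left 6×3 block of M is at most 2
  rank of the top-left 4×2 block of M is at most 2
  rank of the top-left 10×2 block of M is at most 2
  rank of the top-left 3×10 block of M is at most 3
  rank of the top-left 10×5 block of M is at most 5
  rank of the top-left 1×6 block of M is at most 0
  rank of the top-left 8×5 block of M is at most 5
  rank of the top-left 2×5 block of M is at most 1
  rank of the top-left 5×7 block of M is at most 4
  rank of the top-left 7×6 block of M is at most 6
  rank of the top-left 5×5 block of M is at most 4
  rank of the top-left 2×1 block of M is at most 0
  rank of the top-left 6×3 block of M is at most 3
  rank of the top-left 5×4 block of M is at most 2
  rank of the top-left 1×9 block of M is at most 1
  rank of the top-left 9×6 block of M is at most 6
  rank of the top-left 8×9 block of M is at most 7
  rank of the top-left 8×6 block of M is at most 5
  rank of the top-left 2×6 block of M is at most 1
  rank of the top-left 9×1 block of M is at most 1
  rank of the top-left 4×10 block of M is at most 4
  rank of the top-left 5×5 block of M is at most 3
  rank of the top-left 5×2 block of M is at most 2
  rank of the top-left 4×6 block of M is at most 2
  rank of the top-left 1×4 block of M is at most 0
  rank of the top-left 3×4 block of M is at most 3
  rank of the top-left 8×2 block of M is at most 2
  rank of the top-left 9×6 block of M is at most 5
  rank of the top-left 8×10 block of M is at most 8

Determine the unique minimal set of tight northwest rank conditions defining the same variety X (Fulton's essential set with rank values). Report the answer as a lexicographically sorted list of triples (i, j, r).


Propagating the 34 rank bounds to every northwest block:

  R[1]: 0, 0, 0, 0, 0, 0, 1, 1, 1, 1
  R[2]: 0, 1, 1, 1, 1, 1, 2, 2, 2, 2
  R[3]: 1, 2, 2, 2, 2, 2, 3, 3, 3, 3
  R[4]: 1, 2, 2, 2, 2, 2, 3, 4, 4, 4
  R[5]: 1, 2, 2, 2, 3, 3, 4, 5, 5, 5
  R[6]: 1, 2, 2, 3, 4, 4, 5, 6, 6, 6
  R[7]: 1, 2, 3, 4, 5, 5, 6, 7, 7, 7
  R[8]: 1, 2, 3, 4, 5, 5, 6, 7, 7, 8
  R[9]: 1, 2, 3, 4, 5, 5, 6, 7, 8, 9
  R[10]: 1, 2, 3, 4, 5, 6, 7, 8, 9, 10

reading off 1-entries of Δ²R: w = (7, 2, 1, 8, 5, 4, 3, 10, 9, 6).

D(w) has 17 cells with 7 SE-corners; essential set:

[(1, 6, 0), (2, 1, 0), (4, 6, 2), (5, 4, 2), (6, 3, 2), (8, 9, 7), (9, 6, 5)]


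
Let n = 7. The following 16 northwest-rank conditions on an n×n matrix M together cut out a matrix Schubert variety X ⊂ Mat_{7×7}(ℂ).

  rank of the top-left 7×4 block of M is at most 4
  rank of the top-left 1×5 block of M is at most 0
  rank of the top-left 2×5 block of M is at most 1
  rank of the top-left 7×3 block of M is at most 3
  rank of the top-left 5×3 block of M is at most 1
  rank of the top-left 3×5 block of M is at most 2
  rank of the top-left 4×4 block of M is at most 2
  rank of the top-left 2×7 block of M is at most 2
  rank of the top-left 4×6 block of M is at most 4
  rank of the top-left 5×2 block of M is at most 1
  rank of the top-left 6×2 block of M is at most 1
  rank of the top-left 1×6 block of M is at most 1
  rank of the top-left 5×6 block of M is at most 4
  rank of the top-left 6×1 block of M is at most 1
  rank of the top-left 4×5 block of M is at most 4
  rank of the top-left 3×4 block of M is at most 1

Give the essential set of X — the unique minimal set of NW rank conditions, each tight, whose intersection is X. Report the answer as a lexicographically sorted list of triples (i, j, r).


Recovering R(i,j) via the rank-extension bound from the 16 conditions:

  row 1: 0, 0, 0, 0, 0, 1, 1
  row 2: 1, 1, 1, 1, 1, 2, 2
  row 3: 1, 1, 1, 1, 2, 3, 3
  row 4: 1, 1, 1, 2, 3, 4, 4
  row 5: 1, 1, 1, 2, 3, 4, 5
  row 6: 1, 1, 2, 3, 4, 5, 6
  row 7: 1, 2, 3, 4, 5, 6, 7

hence w(1..7) = (6, 1, 5, 4, 7, 3, 2).

Fulton essential set (4 of the 13 Rothe cells):

[(1, 5, 0), (3, 4, 1), (5, 3, 1), (6, 2, 1)]


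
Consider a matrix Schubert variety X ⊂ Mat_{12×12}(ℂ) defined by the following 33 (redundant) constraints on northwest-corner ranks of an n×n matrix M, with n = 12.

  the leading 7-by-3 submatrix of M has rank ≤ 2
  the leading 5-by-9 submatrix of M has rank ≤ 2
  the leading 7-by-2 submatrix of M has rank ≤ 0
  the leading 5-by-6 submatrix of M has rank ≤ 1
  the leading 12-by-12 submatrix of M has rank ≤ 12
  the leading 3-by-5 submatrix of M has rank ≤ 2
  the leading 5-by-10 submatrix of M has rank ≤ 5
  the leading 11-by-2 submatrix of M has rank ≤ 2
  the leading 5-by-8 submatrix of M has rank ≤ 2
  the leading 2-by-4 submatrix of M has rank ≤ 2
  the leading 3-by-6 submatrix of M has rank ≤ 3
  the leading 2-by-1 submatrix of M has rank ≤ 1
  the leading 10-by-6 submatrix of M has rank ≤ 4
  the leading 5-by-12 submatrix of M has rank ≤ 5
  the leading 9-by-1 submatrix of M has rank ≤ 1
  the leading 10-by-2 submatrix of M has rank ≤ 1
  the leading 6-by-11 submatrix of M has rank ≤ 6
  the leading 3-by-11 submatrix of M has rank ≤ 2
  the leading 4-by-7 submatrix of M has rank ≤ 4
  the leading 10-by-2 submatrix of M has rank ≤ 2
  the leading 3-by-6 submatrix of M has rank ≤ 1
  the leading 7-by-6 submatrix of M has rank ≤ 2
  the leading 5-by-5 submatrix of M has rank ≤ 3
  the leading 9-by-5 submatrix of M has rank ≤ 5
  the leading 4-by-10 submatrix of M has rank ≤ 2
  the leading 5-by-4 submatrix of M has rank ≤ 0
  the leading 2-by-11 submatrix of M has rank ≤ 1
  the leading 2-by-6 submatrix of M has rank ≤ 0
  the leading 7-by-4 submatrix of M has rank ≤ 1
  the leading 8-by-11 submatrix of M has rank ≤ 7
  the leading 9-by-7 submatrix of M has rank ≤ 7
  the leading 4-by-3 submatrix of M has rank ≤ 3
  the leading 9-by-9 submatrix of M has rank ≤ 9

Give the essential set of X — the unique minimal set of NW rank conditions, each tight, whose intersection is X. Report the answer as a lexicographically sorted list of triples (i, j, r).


The tightest implied rank at each (i,j), from the 33 conditions:

  R[1]: 0, 0, 0, 0, 0, 0, 1, 1, 1, 1, 1, 1
  R[2]: 0, 0, 0, 0, 0, 0, 1, 1, 1, 1, 1, 2
  R[3]: 0, 0, 0, 0, 1, 1, 2, 2, 2, 2, 2, 3
  R[4]: 0, 0, 0, 0, 1, 1, 2, 2, 2, 2, 3, 4
  R[5]: 0, 0, 0, 0, 1, 1, 2, 2, 2, 3, 4, 5
  R[6]: 0, 0, 1, 1, 2, 2, 3, 3, 3, 4, 5, 6
  R[7]: 0, 0, 1, 1, 2, 2, 3, 4, 4, 5, 6, 7
  R[8]: 1, 1, 2, 2, 3, 3, 4, 5, 5, 6, 7, 8
  R[9]: 1, 1, 2, 3, 4, 4, 5, 6, 6, 7, 8, 9
  R[10]: 1, 1, 2, 3, 4, 4, 5, 6, 7, 8, 9, 10
  R[11]: 1, 2, 3, 4, 5, 5, 6, 7, 8, 9, 10, 11
  R[12]: 1, 2, 3, 4, 5, 6, 7, 8, 9, 10, 11, 12

second differences of R give the permutation w = (7, 12, 5, 11, 10, 3, 8, 1, 4, 9, 2, 6).

|D(w)|=44, |Ess(w)|=11:

[(2, 6, 0), (2, 11, 1), (4, 10, 2), (5, 4, 0), (5, 6, 1), (5, 9, 2), (7, 2, 0), (7, 4, 1), (7, 6, 2), (10, 2, 1), (10, 6, 4)]


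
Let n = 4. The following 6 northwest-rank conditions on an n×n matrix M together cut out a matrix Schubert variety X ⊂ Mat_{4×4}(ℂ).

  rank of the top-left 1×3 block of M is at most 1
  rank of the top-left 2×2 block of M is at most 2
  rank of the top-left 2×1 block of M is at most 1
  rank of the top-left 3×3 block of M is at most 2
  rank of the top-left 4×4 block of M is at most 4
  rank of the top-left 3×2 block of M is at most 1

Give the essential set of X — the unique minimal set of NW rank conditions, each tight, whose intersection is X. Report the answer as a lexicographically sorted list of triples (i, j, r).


Propagating the 6 rank bounds to every northwest block:

  i=1: 1 | 1 | 1 | 1
  i=2: 1 | 1 | 2 | 2
  i=3: 1 | 1 | 2 | 3
  i=4: 1 | 2 | 3 | 4

giving w = (1, 3, 4, 2) via Δ²R.

D(w) has 2 cells with 1 SE-corner; essential set:

[(3, 2, 1)]


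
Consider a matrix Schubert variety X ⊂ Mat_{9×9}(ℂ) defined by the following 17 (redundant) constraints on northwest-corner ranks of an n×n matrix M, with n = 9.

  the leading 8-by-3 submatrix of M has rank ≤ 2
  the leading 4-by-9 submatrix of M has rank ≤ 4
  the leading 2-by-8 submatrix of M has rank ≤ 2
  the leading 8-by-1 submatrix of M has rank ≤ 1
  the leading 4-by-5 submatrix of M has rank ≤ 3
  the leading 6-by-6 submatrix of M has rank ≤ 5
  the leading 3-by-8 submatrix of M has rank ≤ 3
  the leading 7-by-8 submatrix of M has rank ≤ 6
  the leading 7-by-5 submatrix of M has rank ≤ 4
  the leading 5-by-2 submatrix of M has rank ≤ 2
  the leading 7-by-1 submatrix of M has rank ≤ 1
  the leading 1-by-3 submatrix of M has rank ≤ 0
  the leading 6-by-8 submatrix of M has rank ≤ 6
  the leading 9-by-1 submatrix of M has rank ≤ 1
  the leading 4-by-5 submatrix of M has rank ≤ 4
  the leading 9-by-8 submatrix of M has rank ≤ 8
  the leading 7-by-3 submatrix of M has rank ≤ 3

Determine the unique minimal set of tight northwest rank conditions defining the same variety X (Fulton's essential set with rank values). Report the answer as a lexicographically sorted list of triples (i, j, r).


The tightest implied rank at each (i,j), from the 17 conditions:

  i=1: 0 | 0 | 0 | 1 | 1 | 1 | 1 | 1 | 1
  i=2: 1 | 1 | 1 | 2 | 2 | 2 | 2 | 2 | 2
  i=3: 1 | 2 | 2 | 3 | 3 | 3 | 3 | 3 | 3
  i=4: 1 | 2 | 2 | 3 | 3 | 4 | 4 | 4 | 4
  i=5: 1 | 2 | 2 | 3 | 4 | 5 | 5 | 5 | 5
  i=6: 1 | 2 | 2 | 3 | 4 | 5 | 6 | 6 | 6
  i=7: 1 | 2 | 2 | 3 | 4 | 5 | 6 | 6 | 7
  i=8: 1 | 2 | 2 | 3 | 4 | 5 | 6 | 7 | 8
  i=9: 1 | 2 | 3 | 4 | 5 | 6 | 7 | 8 | 9

reading off 1-entries of Δ²R: w = (4, 1, 2, 6, 5, 7, 9, 8, 3).

Rothe diagram D(w) (10 cells), 4 SE-corners (essential conditions):

[(1, 3, 0), (4, 5, 3), (7, 8, 6), (8, 3, 2)]


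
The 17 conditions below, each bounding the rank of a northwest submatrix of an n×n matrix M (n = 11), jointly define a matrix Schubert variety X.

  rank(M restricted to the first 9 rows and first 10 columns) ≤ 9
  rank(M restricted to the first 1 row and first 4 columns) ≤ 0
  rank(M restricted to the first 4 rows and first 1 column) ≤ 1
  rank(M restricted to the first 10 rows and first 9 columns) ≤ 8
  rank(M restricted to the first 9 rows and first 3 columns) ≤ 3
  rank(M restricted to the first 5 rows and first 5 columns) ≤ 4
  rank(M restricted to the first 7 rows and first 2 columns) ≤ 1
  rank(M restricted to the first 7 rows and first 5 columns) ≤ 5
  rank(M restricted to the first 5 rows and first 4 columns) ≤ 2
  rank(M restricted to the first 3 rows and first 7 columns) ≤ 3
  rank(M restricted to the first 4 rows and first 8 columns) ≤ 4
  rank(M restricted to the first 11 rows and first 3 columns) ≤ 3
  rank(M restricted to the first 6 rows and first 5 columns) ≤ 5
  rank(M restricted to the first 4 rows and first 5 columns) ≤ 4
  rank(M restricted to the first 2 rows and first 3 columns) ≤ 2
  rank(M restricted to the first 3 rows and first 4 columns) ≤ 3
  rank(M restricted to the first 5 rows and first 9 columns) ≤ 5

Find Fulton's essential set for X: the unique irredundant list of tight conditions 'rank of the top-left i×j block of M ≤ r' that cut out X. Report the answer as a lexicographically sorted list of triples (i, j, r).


The tightest implied rank at each (i,j), from the 17 conditions:

  R[1]: 0, 0, 0, 0, 1, 1, 1, 1, 1, 1, 1
  R[2]: 1, 1, 1, 1, 2, 2, 2, 2, 2, 2, 2
  R[3]: 1, 1, 2, 2, 3, 3, 3, 3, 3, 3, 3
  R[4]: 1, 1, 2, 2, 3, 4, 4, 4, 4, 4, 4
  R[5]: 1, 1, 2, 2, 3, 4, 5, 5, 5, 5, 5
  R[6]: 1, 1, 2, 3, 4, 5, 6, 6, 6, 6, 6
  R[7]: 1, 1, 2, 3, 4, 5, 6, 7, 7, 7, 7
  R[8]: 1, 2, 3, 4, 5, 6, 7, 8, 8, 8, 8
  R[9]: 1, 2, 3, 4, 5, 6, 7, 8, 8, 9, 9
  R[10]: 1, 2, 3, 4, 5, 6, 7, 8, 8, 9, 10
  R[11]: 1, 2, 3, 4, 5, 6, 7, 8, 9, 10, 11

reading off 1-entries of Δ²R: w = (5, 1, 3, 6, 7, 4, 8, 2, 10, 11, 9).

4 SE-corners of the 13-cell Rothe diagram give Ess(w):

[(1, 4, 0), (5, 4, 2), (7, 2, 1), (10, 9, 8)]


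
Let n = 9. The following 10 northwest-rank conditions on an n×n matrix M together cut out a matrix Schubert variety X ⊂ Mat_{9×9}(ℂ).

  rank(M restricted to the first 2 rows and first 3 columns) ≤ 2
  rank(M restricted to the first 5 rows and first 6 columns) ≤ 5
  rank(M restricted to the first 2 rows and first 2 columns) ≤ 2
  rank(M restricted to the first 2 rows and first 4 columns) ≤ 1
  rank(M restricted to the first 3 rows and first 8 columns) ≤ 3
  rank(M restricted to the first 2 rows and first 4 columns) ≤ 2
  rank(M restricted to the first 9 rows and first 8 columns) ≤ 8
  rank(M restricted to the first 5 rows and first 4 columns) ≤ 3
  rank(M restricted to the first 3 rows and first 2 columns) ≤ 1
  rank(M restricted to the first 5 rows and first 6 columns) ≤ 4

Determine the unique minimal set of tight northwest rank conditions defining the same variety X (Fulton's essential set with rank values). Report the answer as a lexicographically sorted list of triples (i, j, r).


Rank table r_w(9×9) implied by the 10 constraints:

  i=1: 1 1 1 1 1 1 1 1 1
  i=2: 1 1 1 1 2 2 2 2 2
  i=3: 1 1 2 2 3 3 3 3 3
  i=4: 1 2 3 3 4 4 4 4 4
  i=5: 1 2 3 3 4 4 5 5 5
  i=6: 1 2 3 4 5 5 6 6 6
  i=7: 1 2 3 4 5 6 7 7 7
  i=8: 1 2 3 4 5 6 7 8 8
  i=9: 1 2 3 4 5 6 7 8 9

reading off 1-entries of Δ²R: w = (1, 5, 3, 2, 7, 4, 6, 8, 9).

ℓ(w)=6; the 4 essential cells (i,j,r):

[(2, 4, 1), (3, 2, 1), (5, 4, 3), (5, 6, 4)]


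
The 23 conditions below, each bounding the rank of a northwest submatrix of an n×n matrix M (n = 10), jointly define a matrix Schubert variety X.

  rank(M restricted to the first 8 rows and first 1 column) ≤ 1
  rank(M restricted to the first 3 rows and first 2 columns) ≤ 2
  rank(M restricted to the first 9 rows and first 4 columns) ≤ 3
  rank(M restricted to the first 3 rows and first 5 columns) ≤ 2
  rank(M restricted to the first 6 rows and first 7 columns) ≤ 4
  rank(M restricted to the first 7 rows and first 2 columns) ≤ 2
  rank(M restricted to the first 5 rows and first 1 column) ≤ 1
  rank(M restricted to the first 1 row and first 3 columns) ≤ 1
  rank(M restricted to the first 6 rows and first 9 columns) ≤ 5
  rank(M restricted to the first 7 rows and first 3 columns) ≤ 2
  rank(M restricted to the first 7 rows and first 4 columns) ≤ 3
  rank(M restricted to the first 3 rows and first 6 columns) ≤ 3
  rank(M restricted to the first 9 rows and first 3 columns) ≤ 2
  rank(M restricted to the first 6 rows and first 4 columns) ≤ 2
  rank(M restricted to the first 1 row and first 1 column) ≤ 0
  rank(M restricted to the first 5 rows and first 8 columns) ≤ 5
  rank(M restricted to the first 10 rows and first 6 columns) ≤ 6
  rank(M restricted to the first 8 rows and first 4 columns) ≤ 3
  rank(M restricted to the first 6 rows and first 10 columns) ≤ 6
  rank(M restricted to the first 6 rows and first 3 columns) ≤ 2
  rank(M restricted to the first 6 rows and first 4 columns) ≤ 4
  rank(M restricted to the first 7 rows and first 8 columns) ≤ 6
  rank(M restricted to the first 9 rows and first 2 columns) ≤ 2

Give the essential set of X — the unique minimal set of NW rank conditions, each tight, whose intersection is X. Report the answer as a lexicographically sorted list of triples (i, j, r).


Recovering R(i,j) via the rank-extension bound from the 23 conditions:

  0  1  1  1  1  1  1  1  1  1
  1  2  2  2  2  2  2  2  2  2
  1  2  2  2  2  3  3  3  3  3
  1  2  2  2  3  4  4  4  4  4
  1  2  2  2  3  4  4  5  5  5
  1  2  2  2  3  4  4  5  5  6
  1  2  2  3  4  5  5  6  6  7
  1  2  2  3  4  5  6  7  7  8
  1  2  2  3  4  5  6  7  8  9
  1  2  3  4  5  6  7  8  9  10

giving w = (2, 1, 6, 5, 8, 10, 4, 7, 9, 3) via Δ²R.

Rothe diagram D(w) (16 cells), 6 SE-corners (essential conditions):

[(1, 1, 0), (3, 5, 2), (6, 4, 2), (6, 7, 4), (6, 9, 5), (9, 3, 2)]
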